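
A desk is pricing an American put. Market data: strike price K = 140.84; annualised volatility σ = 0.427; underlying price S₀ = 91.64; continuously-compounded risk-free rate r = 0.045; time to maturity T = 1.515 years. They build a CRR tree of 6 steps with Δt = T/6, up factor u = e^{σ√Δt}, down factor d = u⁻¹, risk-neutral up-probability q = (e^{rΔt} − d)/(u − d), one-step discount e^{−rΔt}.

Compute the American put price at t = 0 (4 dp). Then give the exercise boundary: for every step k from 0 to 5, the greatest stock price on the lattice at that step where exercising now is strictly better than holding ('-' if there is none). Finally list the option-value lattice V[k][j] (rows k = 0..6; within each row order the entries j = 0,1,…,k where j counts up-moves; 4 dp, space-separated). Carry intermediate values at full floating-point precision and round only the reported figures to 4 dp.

Δt=0.25250  u=1.23932  d=0.80689  q=0.47299  discount=0.98870
step 6 (expiry): payoffs max(K−S,0) = 115.5482 101.9939 81.1754 49.2000 0.0883 0.0000 0.0000
step 5: (k=5,j=0): S=31.3447, (K−S)⁺=109.4953, hold=107.9041 ⇒ V=109.4953 exercise | (k=5,j=1): S=48.1429, (K−S)⁺=92.6971, hold=91.1059 ⇒ V=92.6971 exercise | (k=5,j=2): S=73.9436, (K−S)⁺=66.8964, hold=65.3051 ⇒ V=66.8964 exercise | (k=5,j=3): S=113.5715, (K−S)⁺=27.2685, hold=25.6773 ⇒ V=27.2685 exercise | (k=5,j=4): S=174.4368, (K−S)⁺=0.0000, hold=0.0460 ⇒ V=0.0460 continue | (k=5,j=5): S=267.9210, (K−S)⁺=0.0000, hold=0.0000 ⇒ V=0.0000 continue  boundary S*=113.5715
step 4: (k=4,j=0): S=38.8461, (K−S)⁺=101.9939, hold=100.4026 ⇒ V=101.9939 exercise | (k=4,j=1): S=59.6646, (K−S)⁺=81.1754, hold=79.5842 ⇒ V=81.1754 exercise | (k=4,j=2): S=91.6400, (K−S)⁺=49.2000, hold=47.6088 ⇒ V=49.2000 exercise | (k=4,j=3): S=140.7517, (K−S)⁺=0.0883, hold=14.2299 ⇒ V=14.2299 continue | (k=4,j=4): S=216.1834, (K−S)⁺=0.0000, hold=0.0240 ⇒ V=0.0240 continue  boundary S*=91.6400
step 3: (k=3,j=0): S=48.1429, (K−S)⁺=92.6971, hold=91.1059 ⇒ V=92.6971 exercise | (k=3,j=1): S=73.9436, (K−S)⁺=66.8964, hold=65.3051 ⇒ V=66.8964 exercise | (k=3,j=2): S=113.5715, (K−S)⁺=27.2685, hold=32.2905 ⇒ V=32.2905 continue | (k=3,j=3): S=174.4368, (K−S)⁺=0.0000, hold=7.4258 ⇒ V=7.4258 continue  boundary S*=73.9436
step 2: (k=2,j=0): S=59.6646, (K−S)⁺=81.1754, hold=79.5842 ⇒ V=81.1754 exercise | (k=2,j=1): S=91.6400, (K−S)⁺=49.2000, hold=49.9573 ⇒ V=49.9573 continue | (k=2,j=2): S=140.7517, (K−S)⁺=0.0883, hold=20.2978 ⇒ V=20.2978 continue  boundary S*=59.6646
step 1: (k=1,j=0): S=73.9436, (K−S)⁺=66.8964, hold=65.6593 ⇒ V=66.8964 exercise | (k=1,j=1): S=113.5715, (K−S)⁺=27.2685, hold=35.5228 ⇒ V=35.5228 continue  boundary S*=73.9436
step 0: (k=0,j=0): S=91.6400, (K−S)⁺=49.2000, hold=51.4688 ⇒ V=51.4688 continue  boundary S*=-

price = 51.4688
boundary = - 73.9436 59.6646 73.9436 91.6400 113.5715
tree:
51.4688
66.8964 35.5228
81.1754 49.9573 20.2978
92.6971 66.8964 32.2905 7.4258
101.9939 81.1754 49.2000 14.2299 0.0240
109.4953 92.6971 66.8964 27.2685 0.0460 0.0000
115.5482 101.9939 81.1754 49.2000 0.0883 0.0000 0.0000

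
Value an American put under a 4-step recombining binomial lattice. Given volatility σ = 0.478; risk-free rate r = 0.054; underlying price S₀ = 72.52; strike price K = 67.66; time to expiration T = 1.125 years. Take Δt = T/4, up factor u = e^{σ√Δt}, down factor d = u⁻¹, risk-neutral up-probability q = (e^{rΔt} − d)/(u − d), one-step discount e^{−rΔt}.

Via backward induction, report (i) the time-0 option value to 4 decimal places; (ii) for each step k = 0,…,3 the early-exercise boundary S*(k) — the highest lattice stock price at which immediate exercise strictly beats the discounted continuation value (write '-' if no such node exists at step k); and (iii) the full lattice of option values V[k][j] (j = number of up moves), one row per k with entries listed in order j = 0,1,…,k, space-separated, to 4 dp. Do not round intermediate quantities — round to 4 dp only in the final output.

Δt=0.28125, u=1.28852, d=0.77608, q=0.46683, disc=e^(-rΔt)=0.98493
k=4 terminal: V=max(K-S,0) → 41.3520 23.9810 0.0000 0.0000 0.0000
k=3: j=0 S=33.8984 intr=33.7616 cont=32.7417 V=33.7616[EX]; j=1 S=56.2814 intr=11.3786 cont=12.5933 V=12.5933[hold]; j=2 S=93.4438 intr=0.0000 cont=0.0000 V=0.0000[hold]; j=3 S=155.1443 intr=0.0000 cont=0.0000 V=0.0000[hold]  S*(3)=33.8984
k=2: j=0 S=43.6790 intr=23.9810 cont=23.5197 V=23.9810[EX]; j=1 S=72.5200 intr=0.0000 cont=6.6132 V=6.6132[hold]; j=2 S=120.4046 intr=0.0000 cont=0.0000 V=0.0000[hold]  S*(2)=43.6790
k=1: j=0 S=56.2814 intr=11.3786 cont=15.6340 V=15.6340[hold]; j=1 S=93.4438 intr=0.0000 cont=3.4729 V=3.4729[hold]  S*(1)=-
k=0: j=0 S=72.5200 intr=0.0000 cont=9.8068 V=9.8068[hold]  S*(0)=-

price = 9.8068
boundary = - - 43.6790 33.8984
tree:
9.8068
15.6340 3.4729
23.9810 6.6132 0.0000
33.7616 12.5933 0.0000 0.0000
41.3520 23.9810 0.0000 0.0000 0.0000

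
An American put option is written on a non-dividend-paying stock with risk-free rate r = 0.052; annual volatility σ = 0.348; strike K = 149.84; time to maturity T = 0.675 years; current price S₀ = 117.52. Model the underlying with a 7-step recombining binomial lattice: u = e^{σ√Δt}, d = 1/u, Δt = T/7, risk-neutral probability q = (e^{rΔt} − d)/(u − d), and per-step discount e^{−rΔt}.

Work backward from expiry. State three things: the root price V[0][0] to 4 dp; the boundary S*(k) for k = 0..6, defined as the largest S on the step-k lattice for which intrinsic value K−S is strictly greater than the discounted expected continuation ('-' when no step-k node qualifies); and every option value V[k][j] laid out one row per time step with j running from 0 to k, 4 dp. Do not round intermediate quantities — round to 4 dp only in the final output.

Δt=0.09643  u=1.11412  d=0.89757  q=0.49622  discount=0.99500
step 7 (expiry): payoffs max(K−S,0) = 94.6844 81.3774 64.8600 44.3576 18.9087 0.0000 0.0000 0.0000
step 6: (k=6,j=0): S=61.4499, (K−S)⁺=88.3901, hold=87.6406 ⇒ V=88.3901 exercise | (k=6,j=1): S=76.2755, (K−S)⁺=73.5645, hold=72.8151 ⇒ V=73.5645 exercise | (k=6,j=2): S=94.6778, (K−S)⁺=55.1622, hold=54.4127 ⇒ V=55.1622 exercise | (k=6,j=3): S=117.5200, (K−S)⁺=32.3200, hold=31.5705 ⇒ V=32.3200 exercise | (k=6,j=4): S=145.8731, (K−S)⁺=3.9669, hold=9.4781 ⇒ V=9.4781 continue | (k=6,j=5): S=181.0667, (K−S)⁺=0.0000, hold=0.0000 ⇒ V=0.0000 continue | (k=6,j=6): S=224.7512, (K−S)⁺=0.0000, hold=0.0000 ⇒ V=0.0000 continue  boundary S*=117.5200
step 5: (k=5,j=0): S=68.4626, (K−S)⁺=81.3774, hold=80.6280 ⇒ V=81.3774 exercise | (k=5,j=1): S=84.9800, (K−S)⁺=64.8600, hold=64.1106 ⇒ V=64.8600 exercise | (k=5,j=2): S=105.4824, (K−S)⁺=44.3576, hold=43.6081 ⇒ V=44.3576 exercise | (k=5,j=3): S=130.9313, (K−S)⁺=18.9087, hold=20.8803 ⇒ V=20.8803 continue | (k=5,j=4): S=162.5200, (K−S)⁺=0.0000, hold=4.7510 ⇒ V=4.7510 continue | (k=5,j=5): S=201.7299, (K−S)⁺=0.0000, hold=0.0000 ⇒ V=0.0000 continue  boundary S*=105.4824
step 4: (k=4,j=0): S=76.2755, (K−S)⁺=73.5645, hold=72.8151 ⇒ V=73.5645 exercise | (k=4,j=1): S=94.6778, (K−S)⁺=55.1622, hold=54.4127 ⇒ V=55.1622 exercise | (k=4,j=2): S=117.5200, (K−S)⁺=32.3200, hold=32.5440 ⇒ V=32.5440 continue | (k=4,j=3): S=145.8731, (K−S)⁺=3.9669, hold=12.8122 ⇒ V=12.8122 continue | (k=4,j=4): S=181.0667, (K−S)⁺=0.0000, hold=2.3815 ⇒ V=2.3815 continue  boundary S*=94.6778
step 3: (k=3,j=0): S=84.9800, (K−S)⁺=64.8600, hold=64.1106 ⇒ V=64.8600 exercise | (k=3,j=1): S=105.4824, (K−S)⁺=44.3576, hold=43.7187 ⇒ V=44.3576 exercise | (k=3,j=2): S=130.9313, (K−S)⁺=18.9087, hold=22.6388 ⇒ V=22.6388 continue | (k=3,j=3): S=162.5200, (K−S)⁺=0.0000, hold=7.5980 ⇒ V=7.5980 continue  boundary S*=105.4824
step 2: (k=2,j=0): S=94.6778, (K−S)⁺=55.1622, hold=54.4127 ⇒ V=55.1622 exercise | (k=2,j=1): S=117.5200, (K−S)⁺=32.3200, hold=33.4123 ⇒ V=33.4123 continue | (k=2,j=2): S=145.8731, (K−S)⁺=3.9669, hold=15.0993 ⇒ V=15.0993 continue  boundary S*=94.6778
step 1: (k=1,j=0): S=105.4824, (K−S)⁺=44.3576, hold=44.1474 ⇒ V=44.3576 exercise | (k=1,j=1): S=130.9313, (K−S)⁺=18.9087, hold=24.2033 ⇒ V=24.2033 continue  boundary S*=105.4824
step 0: (k=0,j=0): S=117.5200, (K−S)⁺=32.3200, hold=34.1847 ⇒ V=34.1847 continue  boundary S*=-

price = 34.1847
boundary = - 105.4824 94.6778 105.4824 94.6778 105.4824 117.5200
tree:
34.1847
44.3576 24.2033
55.1622 33.4123 15.0993
64.8600 44.3576 22.6388 7.5980
73.5645 55.1622 32.5440 12.8122 2.3815
81.3774 64.8600 44.3576 20.8803 4.7510 0.0000
88.3901 73.5645 55.1622 32.3200 9.4781 0.0000 0.0000
94.6844 81.3774 64.8600 44.3576 18.9087 0.0000 0.0000 0.0000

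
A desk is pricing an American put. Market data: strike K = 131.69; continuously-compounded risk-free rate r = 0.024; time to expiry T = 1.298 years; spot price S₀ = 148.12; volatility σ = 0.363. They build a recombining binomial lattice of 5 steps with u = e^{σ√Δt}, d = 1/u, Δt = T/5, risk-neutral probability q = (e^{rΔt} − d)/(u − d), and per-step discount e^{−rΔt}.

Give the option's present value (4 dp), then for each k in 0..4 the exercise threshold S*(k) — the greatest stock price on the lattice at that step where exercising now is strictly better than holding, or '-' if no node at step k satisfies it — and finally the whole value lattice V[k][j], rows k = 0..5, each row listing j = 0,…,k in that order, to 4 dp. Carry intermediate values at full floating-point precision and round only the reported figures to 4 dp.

price = 14.4274
boundary = - - - 85.0438 102.3214
tree:
14.4274
22.0677 6.0272
32.7507 10.3474 1.2489
46.6462 17.5598 2.3743 0.0000
61.0063 29.3686 4.5137 0.0000 0.0000
72.9417 46.6462 8.5809 0.0000 0.0000 0.0000

params: Δt=0.25960 u=1.20316 d=0.83114 q=0.47069 e^(-rΔt)=0.99379
t_5 payoffs: 72.9417 46.6462 8.5809 0.0000 0.0000 0.0000
t_4: node(4,0) S=70.6837 payoff=61.0063 vs cont=60.1884 → 61.0063 [stop]  node(4,1) S=102.3214 payoff=29.3686 vs cont=28.5507 → 29.3686 [stop]  node(4,2) S=148.1200 payoff=0.0000 vs cont=4.5137 → 4.5137 [wait]  node(4,3) S=214.4179 payoff=0.0000 vs cont=0.0000 → 0.0000 [wait]  node(4,4) S=310.3903 payoff=0.0000 vs cont=0.0000 → 0.0000 [wait]  ⇒ S*(4)=102.3214
t_3: node(3,0) S=85.0438 payoff=46.6462 vs cont=45.8282 → 46.6462 [stop]  node(3,1) S=123.1091 payoff=8.5809 vs cont=17.5598 → 17.5598 [wait]  node(3,2) S=178.2122 payoff=0.0000 vs cont=2.3743 → 2.3743 [wait]  node(3,3) S=257.9791 payoff=0.0000 vs cont=0.0000 → 0.0000 [wait]  ⇒ S*(3)=85.0438
t_2: node(2,0) S=102.3214 payoff=29.3686 vs cont=32.7507 → 32.7507 [wait]  node(2,1) S=148.1200 payoff=0.0000 vs cont=10.3474 → 10.3474 [wait]  node(2,2) S=214.4179 payoff=0.0000 vs cont=1.2489 → 1.2489 [wait]  ⇒ S*(2)=-
t_1: node(1,0) S=123.1091 payoff=8.5809 vs cont=22.0677 → 22.0677 [wait]  node(1,1) S=178.2122 payoff=0.0000 vs cont=6.0272 → 6.0272 [wait]  ⇒ S*(1)=-
t_0: node(0,0) S=148.1200 payoff=0.0000 vs cont=14.4274 → 14.4274 [wait]  ⇒ S*(0)=-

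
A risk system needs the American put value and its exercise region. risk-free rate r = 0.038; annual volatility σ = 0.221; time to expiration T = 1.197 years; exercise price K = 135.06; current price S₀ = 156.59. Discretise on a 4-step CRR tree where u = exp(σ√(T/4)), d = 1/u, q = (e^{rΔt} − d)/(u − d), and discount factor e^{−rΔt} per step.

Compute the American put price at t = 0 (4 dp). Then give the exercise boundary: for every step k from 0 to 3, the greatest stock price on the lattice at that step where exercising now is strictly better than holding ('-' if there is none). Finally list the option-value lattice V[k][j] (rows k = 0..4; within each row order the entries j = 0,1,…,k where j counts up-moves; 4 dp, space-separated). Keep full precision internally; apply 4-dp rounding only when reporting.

price = 4.8638
boundary = - - - 108.9561
tree:
4.8638
8.7743 1.3180
15.4198 2.7599 0.0000
26.1039 5.7794 0.0000 0.0000
38.5111 12.1023 0.0000 0.0000 0.0000

params: Δt=0.29925 u=1.12851 d=0.88613 q=0.51700 e^(-rΔt)=0.98869
t_4 payoffs: 38.5111 12.1023 0.0000 0.0000 0.0000
t_3: node(3,0) S=108.9561 payoff=26.1039 vs cont=24.5768 → 26.1039 [stop]  node(3,1) S=138.7586 payoff=0.0000 vs cont=5.7794 → 5.7794 [wait]  node(3,2) S=176.7129 payoff=0.0000 vs cont=0.0000 → 0.0000 [wait]  node(3,3) S=225.0487 payoff=0.0000 vs cont=0.0000 → 0.0000 [wait]  ⇒ S*(3)=108.9561
t_2: node(2,0) S=122.9577 payoff=12.1023 vs cont=15.4198 → 15.4198 [wait]  node(2,1) S=156.5900 payoff=0.0000 vs cont=2.7599 → 2.7599 [wait]  node(2,2) S=199.4217 payoff=0.0000 vs cont=0.0000 → 0.0000 [wait]  ⇒ S*(2)=-
t_1: node(1,0) S=138.7586 payoff=0.0000 vs cont=8.7743 → 8.7743 [wait]  node(1,1) S=176.7129 payoff=0.0000 vs cont=1.3180 → 1.3180 [wait]  ⇒ S*(1)=-
t_0: node(0,0) S=156.5900 payoff=0.0000 vs cont=4.8638 → 4.8638 [wait]  ⇒ S*(0)=-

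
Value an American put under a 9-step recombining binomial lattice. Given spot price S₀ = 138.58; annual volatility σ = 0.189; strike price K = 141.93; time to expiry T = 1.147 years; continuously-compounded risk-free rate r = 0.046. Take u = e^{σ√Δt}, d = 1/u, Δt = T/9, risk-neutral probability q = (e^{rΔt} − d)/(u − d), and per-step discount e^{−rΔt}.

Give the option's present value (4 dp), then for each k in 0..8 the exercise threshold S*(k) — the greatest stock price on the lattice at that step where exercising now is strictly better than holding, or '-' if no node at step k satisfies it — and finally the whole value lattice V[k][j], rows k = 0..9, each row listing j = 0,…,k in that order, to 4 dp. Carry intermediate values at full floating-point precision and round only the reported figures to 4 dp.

Δt=0.12744  u=1.06980  d=0.93475  q=0.52668  discount=0.99415
step 9 (expiry): payoffs max(K−S,0) = 66.4248 55.5164 43.0320 28.7440 12.3918 0.0000 0.0000 0.0000 0.0000 0.0000
step 8: (k=8,j=0): S=80.7755, (K−S)⁺=61.1545, hold=60.3249 ⇒ V=61.1545 exercise | (k=8,j=1): S=92.4453, (K−S)⁺=49.4847, hold=48.6551 ⇒ V=49.4847 exercise | (k=8,j=2): S=105.8011, (K−S)⁺=36.1289, hold=35.2993 ⇒ V=36.1289 exercise | (k=8,j=3): S=121.0864, (K−S)⁺=20.8436, hold=20.0140 ⇒ V=20.8436 exercise | (k=8,j=4): S=138.5800, (K−S)⁺=3.3500, hold=5.8310 ⇒ V=5.8310 continue | (k=8,j=5): S=158.6010, (K−S)⁺=0.0000, hold=0.0000 ⇒ V=0.0000 continue | (k=8,j=6): S=181.5144, (K−S)⁺=0.0000, hold=0.0000 ⇒ V=0.0000 continue | (k=8,j=7): S=207.7382, (K−S)⁺=0.0000, hold=0.0000 ⇒ V=0.0000 continue | (k=8,j=8): S=237.7506, (K−S)⁺=0.0000, hold=0.0000 ⇒ V=0.0000 continue  boundary S*=121.0864
step 7: (k=7,j=0): S=86.4136, (K−S)⁺=55.5164, hold=54.6868 ⇒ V=55.5164 exercise | (k=7,j=1): S=98.8980, (K−S)⁺=43.0320, hold=42.2024 ⇒ V=43.0320 exercise | (k=7,j=2): S=113.1860, (K−S)⁺=28.7440, hold=27.9144 ⇒ V=28.7440 exercise | (k=7,j=3): S=129.5382, (K−S)⁺=12.3918, hold=12.8612 ⇒ V=12.8612 continue | (k=7,j=4): S=148.2529, (K−S)⁺=0.0000, hold=2.7438 ⇒ V=2.7438 continue | (k=7,j=5): S=169.6713, (K−S)⁺=0.0000, hold=0.0000 ⇒ V=0.0000 continue | (k=7,j=6): S=194.1841, (K−S)⁺=0.0000, hold=0.0000 ⇒ V=0.0000 continue | (k=7,j=7): S=222.2383, (K−S)⁺=0.0000, hold=0.0000 ⇒ V=0.0000 continue  boundary S*=113.1860
step 6: (k=6,j=0): S=92.4453, (K−S)⁺=49.4847, hold=48.6551 ⇒ V=49.4847 exercise | (k=6,j=1): S=105.8011, (K−S)⁺=36.1289, hold=35.2993 ⇒ V=36.1289 exercise | (k=6,j=2): S=121.0864, (K−S)⁺=20.8436, hold=20.2598 ⇒ V=20.8436 exercise | (k=6,j=3): S=138.5800, (K−S)⁺=3.3500, hold=7.4886 ⇒ V=7.4886 continue | (k=6,j=4): S=158.6010, (K−S)⁺=0.0000, hold=1.2911 ⇒ V=1.2911 continue | (k=6,j=5): S=181.5144, (K−S)⁺=0.0000, hold=0.0000 ⇒ V=0.0000 continue | (k=6,j=6): S=207.7382, (K−S)⁺=0.0000, hold=0.0000 ⇒ V=0.0000 continue  boundary S*=121.0864
step 5: (k=5,j=0): S=98.8980, (K−S)⁺=43.0320, hold=42.2024 ⇒ V=43.0320 exercise | (k=5,j=1): S=113.1860, (K−S)⁺=28.7440, hold=27.9144 ⇒ V=28.7440 exercise | (k=5,j=2): S=129.5382, (K−S)⁺=12.3918, hold=13.7291 ⇒ V=13.7291 continue | (k=5,j=3): S=148.2529, (K−S)⁺=0.0000, hold=4.1998 ⇒ V=4.1998 continue | (k=5,j=4): S=169.6713, (K−S)⁺=0.0000, hold=0.6075 ⇒ V=0.6075 continue | (k=5,j=5): S=194.1841, (K−S)⁺=0.0000, hold=0.0000 ⇒ V=0.0000 continue  boundary S*=113.1860
step 4: (k=4,j=0): S=105.8011, (K−S)⁺=36.1289, hold=35.2993 ⇒ V=36.1289 exercise | (k=4,j=1): S=121.0864, (K−S)⁺=20.8436, hold=20.7142 ⇒ V=20.8436 exercise | (k=4,j=2): S=138.5800, (K−S)⁺=3.3500, hold=8.6594 ⇒ V=8.6594 continue | (k=4,j=3): S=158.6010, (K−S)⁺=0.0000, hold=2.2944 ⇒ V=2.2944 continue | (k=4,j=4): S=181.5144, (K−S)⁺=0.0000, hold=0.2859 ⇒ V=0.2859 continue  boundary S*=121.0864
step 3: (k=3,j=0): S=113.1860, (K−S)⁺=28.7440, hold=27.9144 ⇒ V=28.7440 exercise | (k=3,j=1): S=129.5382, (K−S)⁺=12.3918, hold=14.3421 ⇒ V=14.3421 continue | (k=3,j=2): S=148.2529, (K−S)⁺=0.0000, hold=5.2760 ⇒ V=5.2760 continue | (k=3,j=3): S=169.6713, (K−S)⁺=0.0000, hold=1.2293 ⇒ V=1.2293 continue  boundary S*=113.1860
step 2: (k=2,j=0): S=121.0864, (K−S)⁺=20.8436, hold=21.0352 ⇒ V=21.0352 continue | (k=2,j=1): S=138.5800, (K−S)⁺=3.3500, hold=9.5113 ⇒ V=9.5113 continue | (k=2,j=2): S=158.6010, (K−S)⁺=0.0000, hold=3.1263 ⇒ V=3.1263 continue  boundary S*=-
step 1: (k=1,j=0): S=129.5382, (K−S)⁺=12.3918, hold=14.8784 ⇒ V=14.8784 continue | (k=1,j=1): S=148.2529, (K−S)⁺=0.0000, hold=6.1126 ⇒ V=6.1126 continue  boundary S*=-
step 0: (k=0,j=0): S=138.5800, (K−S)⁺=3.3500, hold=10.2016 ⇒ V=10.2016 continue  boundary S*=-

price = 10.2016
boundary = - - - 113.1860 121.0864 113.1860 121.0864 113.1860 121.0864
tree:
10.2016
14.8784 6.1126
21.0352 9.5113 3.1263
28.7440 14.3421 5.2760 1.2293
36.1289 20.8436 8.6594 2.2944 0.2859
43.0320 28.7440 13.7291 4.1998 0.6075 0.0000
49.4847 36.1289 20.8436 7.4886 1.2911 0.0000 0.0000
55.5164 43.0320 28.7440 12.8612 2.7438 0.0000 0.0000 0.0000
61.1545 49.4847 36.1289 20.8436 5.8310 0.0000 0.0000 0.0000 0.0000
66.4248 55.5164 43.0320 28.7440 12.3918 0.0000 0.0000 0.0000 0.0000 0.0000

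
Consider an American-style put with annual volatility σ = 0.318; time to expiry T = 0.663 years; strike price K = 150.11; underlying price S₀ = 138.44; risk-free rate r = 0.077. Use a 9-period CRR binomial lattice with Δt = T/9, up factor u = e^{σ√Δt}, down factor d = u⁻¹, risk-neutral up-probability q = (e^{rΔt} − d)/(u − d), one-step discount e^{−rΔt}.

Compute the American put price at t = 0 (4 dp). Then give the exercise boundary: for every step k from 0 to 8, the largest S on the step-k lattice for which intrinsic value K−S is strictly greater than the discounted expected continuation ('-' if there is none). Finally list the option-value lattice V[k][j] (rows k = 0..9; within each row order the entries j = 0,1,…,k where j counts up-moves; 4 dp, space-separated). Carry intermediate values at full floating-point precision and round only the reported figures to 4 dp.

Δt=0.07367  u=1.09014  d=0.91731  q=0.51135  discount=0.99434
step 9 (expiry): payoffs max(K−S,0) = 86.4444 74.4488 60.1931 43.2514 23.1177 0.0000 0.0000 0.0000 0.0000 0.0000
step 8: (k=8,j=0): S=69.4047, (K−S)⁺=80.7053, hold=79.8562 ⇒ V=80.7053 exercise | (k=8,j=1): S=82.4816, (K−S)⁺=67.6284, hold=66.7793 ⇒ V=67.6284 exercise | (k=8,j=2): S=98.0224, (K−S)⁺=52.0876, hold=51.2386 ⇒ V=52.0876 exercise | (k=8,j=3): S=116.4913, (K−S)⁺=33.6187, hold=32.7697 ⇒ V=33.6187 exercise | (k=8,j=4): S=138.4400, (K−S)⁺=11.6700, hold=11.2326 ⇒ V=11.6700 exercise | (k=8,j=5): S=164.5242, (K−S)⁺=0.0000, hold=0.0000 ⇒ V=0.0000 continue | (k=8,j=6): S=195.5230, (K−S)⁺=0.0000, hold=0.0000 ⇒ V=0.0000 continue | (k=8,j=7): S=232.3625, (K−S)⁺=0.0000, hold=0.0000 ⇒ V=0.0000 continue | (k=8,j=8): S=276.1432, (K−S)⁺=0.0000, hold=0.0000 ⇒ V=0.0000 continue  boundary S*=138.4400
step 7: (k=7,j=0): S=75.6612, (K−S)⁺=74.4488, hold=73.5998 ⇒ V=74.4488 exercise | (k=7,j=1): S=89.9169, (K−S)⁺=60.1931, hold=59.3441 ⇒ V=60.1931 exercise | (k=7,j=2): S=106.8586, (K−S)⁺=43.2514, hold=42.4024 ⇒ V=43.2514 exercise | (k=7,j=3): S=126.9923, (K−S)⁺=23.1177, hold=22.2686 ⇒ V=23.1177 exercise | (k=7,j=4): S=150.9196, (K−S)⁺=0.0000, hold=5.6703 ⇒ V=5.6703 continue | (k=7,j=5): S=179.3552, (K−S)⁺=0.0000, hold=0.0000 ⇒ V=0.0000 continue | (k=7,j=6): S=213.1484, (K−S)⁺=0.0000, hold=0.0000 ⇒ V=0.0000 continue | (k=7,j=7): S=253.3088, (K−S)⁺=0.0000, hold=0.0000 ⇒ V=0.0000 continue  boundary S*=126.9923
step 6: (k=6,j=0): S=82.4816, (K−S)⁺=67.6284, hold=66.7793 ⇒ V=67.6284 exercise | (k=6,j=1): S=98.0224, (K−S)⁺=52.0876, hold=51.2386 ⇒ V=52.0876 exercise | (k=6,j=2): S=116.4913, (K−S)⁺=33.6187, hold=32.7697 ⇒ V=33.6187 exercise | (k=6,j=3): S=138.4400, (K−S)⁺=11.6700, hold=14.1157 ⇒ V=14.1157 continue | (k=6,j=4): S=164.5242, (K−S)⁺=0.0000, hold=2.7551 ⇒ V=2.7551 continue | (k=6,j=5): S=195.5230, (K−S)⁺=0.0000, hold=0.0000 ⇒ V=0.0000 continue | (k=6,j=6): S=232.3625, (K−S)⁺=0.0000, hold=0.0000 ⇒ V=0.0000 continue  boundary S*=116.4913
step 5: (k=5,j=0): S=89.9169, (K−S)⁺=60.1931, hold=59.3441 ⇒ V=60.1931 exercise | (k=5,j=1): S=106.8586, (K−S)⁺=43.2514, hold=42.4024 ⇒ V=43.2514 exercise | (k=5,j=2): S=126.9923, (K−S)⁺=23.1177, hold=23.5121 ⇒ V=23.5121 continue | (k=5,j=3): S=150.9196, (K−S)⁺=0.0000, hold=8.2595 ⇒ V=8.2595 continue | (k=5,j=4): S=179.3552, (K−S)⁺=0.0000, hold=1.3387 ⇒ V=1.3387 continue | (k=5,j=5): S=213.1484, (K−S)⁺=0.0000, hold=0.0000 ⇒ V=0.0000 continue  boundary S*=106.8586
step 4: (k=4,j=0): S=98.0224, (K−S)⁺=52.0876, hold=51.2386 ⇒ V=52.0876 exercise | (k=4,j=1): S=116.4913, (K−S)⁺=33.6187, hold=32.9702 ⇒ V=33.6187 exercise | (k=4,j=2): S=138.4400, (K−S)⁺=11.6700, hold=15.6238 ⇒ V=15.6238 continue | (k=4,j=3): S=164.5242, (K−S)⁺=0.0000, hold=4.6939 ⇒ V=4.6939 continue | (k=4,j=4): S=195.5230, (K−S)⁺=0.0000, hold=0.6505 ⇒ V=0.6505 continue  boundary S*=116.4913
step 3: (k=3,j=0): S=106.8586, (K−S)⁺=43.2514, hold=42.4024 ⇒ V=43.2514 exercise | (k=3,j=1): S=126.9923, (K−S)⁺=23.1177, hold=24.2790 ⇒ V=24.2790 continue | (k=3,j=2): S=150.9196, (K−S)⁺=0.0000, hold=9.9781 ⇒ V=9.9781 continue | (k=3,j=3): S=179.3552, (K−S)⁺=0.0000, hold=2.6114 ⇒ V=2.6114 continue  boundary S*=106.8586
step 2: (k=2,j=0): S=116.4913, (K−S)⁺=33.6187, hold=33.3601 ⇒ V=33.6187 exercise | (k=2,j=1): S=138.4400, (K−S)⁺=11.6700, hold=16.8702 ⇒ V=16.8702 continue | (k=2,j=2): S=164.5242, (K−S)⁺=0.0000, hold=6.1760 ⇒ V=6.1760 continue  boundary S*=116.4913
step 1: (k=1,j=0): S=126.9923, (K−S)⁺=23.1177, hold=24.9127 ⇒ V=24.9127 continue | (k=1,j=1): S=150.9196, (K−S)⁺=0.0000, hold=11.3373 ⇒ V=11.3373 continue  boundary S*=-
step 0: (k=0,j=0): S=138.4400, (K−S)⁺=11.6700, hold=17.8693 ⇒ V=17.8693 continue  boundary S*=-

price = 17.8693
boundary = - - 116.4913 106.8586 116.4913 106.8586 116.4913 126.9923 138.4400
tree:
17.8693
24.9127 11.3373
33.6187 16.8702 6.1760
43.2514 24.2790 9.9781 2.6114
52.0876 33.6187 15.6238 4.6939 0.6505
60.1931 43.2514 23.5121 8.2595 1.3387 0.0000
67.6284 52.0876 33.6187 14.1157 2.7551 0.0000 0.0000
74.4488 60.1931 43.2514 23.1177 5.6703 0.0000 0.0000 0.0000
80.7053 67.6284 52.0876 33.6187 11.6700 0.0000 0.0000 0.0000 0.0000
86.4444 74.4488 60.1931 43.2514 23.1177 0.0000 0.0000 0.0000 0.0000 0.0000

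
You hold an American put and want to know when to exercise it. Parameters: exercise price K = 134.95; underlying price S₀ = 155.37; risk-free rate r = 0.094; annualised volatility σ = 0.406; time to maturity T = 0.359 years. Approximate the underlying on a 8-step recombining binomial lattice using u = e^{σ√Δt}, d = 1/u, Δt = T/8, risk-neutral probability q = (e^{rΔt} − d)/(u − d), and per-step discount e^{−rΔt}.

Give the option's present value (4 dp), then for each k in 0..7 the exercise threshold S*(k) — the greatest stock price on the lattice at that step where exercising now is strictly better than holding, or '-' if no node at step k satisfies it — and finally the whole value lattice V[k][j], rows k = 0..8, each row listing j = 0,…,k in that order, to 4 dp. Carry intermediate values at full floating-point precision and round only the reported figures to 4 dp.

Δt=0.04487, u=1.08981, d=0.91759, q=0.50306, disc=e^(-rΔt)=0.99579
k=8 terminal: V=max(K-S,0) → 56.8678 42.2124 24.8063 4.1332 0.0000 0.0000 0.0000 0.0000 0.0000
k=7: j=0 S=85.0950 intr=49.8550 cont=49.2870 V=49.8550[EX]; j=1 S=101.0666 intr=33.8834 cont=33.3153 V=33.8834[EX]; j=2 S=120.0360 intr=14.9140 cont=14.3460 V=14.9140[EX]; j=3 S=142.5658 intr=0.0000 cont=2.0453 V=2.0453[hold]; j=4 S=169.3242 intr=0.0000 cont=0.0000 V=0.0000[hold]; j=5 S=201.1050 intr=0.0000 cont=0.0000 V=0.0000[hold]; j=6 S=238.8508 intr=0.0000 cont=0.0000 V=0.0000[hold]; j=7 S=283.6811 intr=0.0000 cont=0.0000 V=0.0000[hold]  S*(7)=120.0360
k=6: j=0 S=92.7376 intr=42.2124 cont=41.6444 V=42.2124[EX]; j=1 S=110.1437 intr=24.8063 cont=24.2383 V=24.8063[EX]; j=2 S=130.8168 intr=4.1332 cont=8.4048 V=8.4048[hold]; j=3 S=155.3700 intr=0.0000 cont=1.0121 V=1.0121[hold]; j=4 S=184.5317 intr=0.0000 cont=0.0000 V=0.0000[hold]; j=5 S=219.1668 intr=0.0000 cont=0.0000 V=0.0000[hold]; j=6 S=260.3026 intr=0.0000 cont=0.0000 V=0.0000[hold]  S*(6)=110.1437
k=5: j=0 S=101.0666 intr=33.8834 cont=33.3153 V=33.8834[EX]; j=1 S=120.0360 intr=14.9140 cont=16.4857 V=16.4857[hold]; j=2 S=142.5658 intr=0.0000 cont=4.6662 V=4.6662[hold]; j=3 S=169.3242 intr=0.0000 cont=0.5009 V=0.5009[hold]; j=4 S=201.1050 intr=0.0000 cont=0.0000 V=0.0000[hold]; j=5 S=238.8508 intr=0.0000 cont=0.0000 V=0.0000[hold]  S*(5)=101.0666
k=4: j=0 S=110.1437 intr=24.8063 cont=25.0256 V=25.0256[hold]; j=1 S=130.8168 intr=4.1332 cont=10.4955 V=10.4955[hold]; j=2 S=155.3700 intr=0.0000 cont=2.5600 V=2.5600[hold]; j=3 S=184.5317 intr=0.0000 cont=0.2479 V=0.2479[hold]; j=4 S=219.1668 intr=0.0000 cont=0.0000 V=0.0000[hold]  S*(4)=-
k=3: j=0 S=120.0360 intr=14.9140 cont=17.6416 V=17.6416[hold]; j=1 S=142.5658 intr=0.0000 cont=6.4761 V=6.4761[hold]; j=2 S=169.3242 intr=0.0000 cont=1.3910 V=1.3910[hold]; j=3 S=201.1050 intr=0.0000 cont=0.1226 V=0.1226[hold]  S*(3)=-
k=2: j=0 S=130.8168 intr=4.1332 cont=11.9741 V=11.9741[hold]; j=1 S=155.3700 intr=0.0000 cont=3.9015 V=3.9015[hold]; j=2 S=184.5317 intr=0.0000 cont=0.7498 V=0.7498[hold]  S*(2)=-
k=1: j=0 S=142.5658 intr=0.0000 cont=7.8798 V=7.8798[hold]; j=1 S=169.3242 intr=0.0000 cont=2.3062 V=2.3062[hold]  S*(1)=-
k=0: j=0 S=155.3700 intr=0.0000 cont=5.0546 V=5.0546[hold]  S*(0)=-

price = 5.0546
boundary = - - - - - 101.0666 110.1437 120.0360
tree:
5.0546
7.8798 2.3062
11.9741 3.9015 0.7498
17.6416 6.4761 1.3910 0.1226
25.0256 10.4955 2.5600 0.2479 0.0000
33.8834 16.4857 4.6662 0.5009 0.0000 0.0000
42.2124 24.8063 8.4048 1.0121 0.0000 0.0000 0.0000
49.8550 33.8834 14.9140 2.0453 0.0000 0.0000 0.0000 0.0000
56.8678 42.2124 24.8063 4.1332 0.0000 0.0000 0.0000 0.0000 0.0000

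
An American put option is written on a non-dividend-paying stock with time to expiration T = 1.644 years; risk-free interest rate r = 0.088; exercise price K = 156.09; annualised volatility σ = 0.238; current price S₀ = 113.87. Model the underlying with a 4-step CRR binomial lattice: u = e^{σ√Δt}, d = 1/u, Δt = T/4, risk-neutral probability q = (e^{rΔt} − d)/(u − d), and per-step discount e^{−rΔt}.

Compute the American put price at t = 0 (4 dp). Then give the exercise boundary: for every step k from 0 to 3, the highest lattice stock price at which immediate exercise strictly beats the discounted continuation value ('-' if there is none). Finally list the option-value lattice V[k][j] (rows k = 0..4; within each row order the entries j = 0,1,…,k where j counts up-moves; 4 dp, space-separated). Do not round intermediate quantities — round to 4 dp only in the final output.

price = 42.2200
boundary = 113.8700 132.6398 113.8700 132.6398
tree:
42.2200
58.3337 23.4502
72.1672 42.2200 9.8095
84.0431 58.3337 23.4502 0.6393
94.2385 72.1672 42.2200 1.5864 0.0000

Δt=0.41100  u=1.16484  d=0.85849  q=0.58215  discount=0.96448
step 4 (expiry): payoffs max(K−S,0) = 94.2385 72.1672 42.2200 1.5864 0.0000
step 3: (k=3,j=0): S=72.0469, (K−S)⁺=84.0431, hold=78.4985 ⇒ V=84.0431 exercise | (k=3,j=1): S=97.7563, (K−S)⁺=58.3337, hold=52.7891 ⇒ V=58.3337 exercise | (k=3,j=2): S=132.6398, (K−S)⁺=23.4502, hold=17.9056 ⇒ V=23.4502 exercise | (k=3,j=3): S=179.9714, (K−S)⁺=0.0000, hold=0.6393 ⇒ V=0.6393 continue  boundary S*=132.6398
step 2: (k=2,j=0): S=83.9228, (K−S)⁺=72.1672, hold=66.6226 ⇒ V=72.1672 exercise | (k=2,j=1): S=113.8700, (K−S)⁺=42.2200, hold=36.6754 ⇒ V=42.2200 exercise | (k=2,j=2): S=154.5036, (K−S)⁺=1.5864, hold=9.8095 ⇒ V=9.8095 continue  boundary S*=113.8700
step 1: (k=1,j=0): S=97.7563, (K−S)⁺=58.3337, hold=52.7891 ⇒ V=58.3337 exercise | (k=1,j=1): S=132.6398, (K−S)⁺=23.4502, hold=22.5226 ⇒ V=23.4502 exercise  boundary S*=132.6398
step 0: (k=0,j=0): S=113.8700, (K−S)⁺=42.2200, hold=36.6754 ⇒ V=42.2200 exercise  boundary S*=113.8700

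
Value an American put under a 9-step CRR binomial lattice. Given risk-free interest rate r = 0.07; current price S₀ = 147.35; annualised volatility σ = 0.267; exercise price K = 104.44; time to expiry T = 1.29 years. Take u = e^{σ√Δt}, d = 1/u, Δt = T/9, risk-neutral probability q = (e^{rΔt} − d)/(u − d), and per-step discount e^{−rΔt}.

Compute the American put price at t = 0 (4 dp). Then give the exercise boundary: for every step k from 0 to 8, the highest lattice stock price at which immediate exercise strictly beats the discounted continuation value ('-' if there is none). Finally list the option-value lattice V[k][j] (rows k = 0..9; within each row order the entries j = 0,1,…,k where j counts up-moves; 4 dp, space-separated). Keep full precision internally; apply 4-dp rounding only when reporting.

price = 1.2401
boundary = - - - - - - 80.3429 88.8890 80.3429
tree:
1.2401
2.1742 0.4172
3.7379 0.7986 0.0796
6.2753 1.5099 0.1692 0.0000
10.2300 2.8113 0.3594 0.0000 0.0000
16.0733 5.1301 0.7634 0.0000 0.0000 0.0000
24.0971 9.1094 1.6219 0.0000 0.0000 0.0000 0.0000
31.8216 15.5510 3.4456 0.0000 0.0000 0.0000 0.0000 0.0000
38.8034 24.0971 7.3200 0.0000 0.0000 0.0000 0.0000 0.0000 0.0000
45.1139 31.8216 15.5510 0.0000 0.0000 0.0000 0.0000 0.0000 0.0000 0.0000

params: Δt=0.14333 u=1.10637 d=0.90386 q=0.52454 e^(-rΔt)=0.99002
t_9 payoffs: 45.1139 31.8216 15.5510 0.0000 0.0000 0.0000 0.0000 0.0000 0.0000 0.0000
t_8: node(8,0) S=65.6366 payoff=38.8034 vs cont=37.7607 → 38.8034 [stop]  node(8,1) S=80.3429 payoff=24.0971 vs cont=23.0545 → 24.0971 [stop]  node(8,2) S=98.3441 payoff=6.0959 vs cont=7.3200 → 7.3200 [wait]  node(8,3) S=120.3786 payoff=0.0000 vs cont=0.0000 → 0.0000 [wait]  node(8,4) S=147.3500 payoff=0.0000 vs cont=0.0000 → 0.0000 [wait]  node(8,5) S=180.3645 payoff=0.0000 vs cont=0.0000 → 0.0000 [wait]  node(8,6) S=220.7761 payoff=0.0000 vs cont=0.0000 → 0.0000 [wait]  node(8,7) S=270.2421 payoff=0.0000 vs cont=0.0000 → 0.0000 [wait]  node(8,8) S=330.7912 payoff=0.0000 vs cont=0.0000 → 0.0000 [wait]  ⇒ S*(8)=80.3429
t_7: node(7,0) S=72.6184 payoff=31.8216 vs cont=30.7789 → 31.8216 [stop]  node(7,1) S=88.8890 payoff=15.5510 vs cont=15.1441 → 15.5510 [stop]  node(7,2) S=108.8050 payoff=0.0000 vs cont=3.4456 → 3.4456 [wait]  node(7,3) S=133.1833 payoff=0.0000 vs cont=0.0000 → 0.0000 [wait]  node(7,4) S=163.0236 payoff=0.0000 vs cont=0.0000 → 0.0000 [wait]  node(7,5) S=199.5499 payoff=0.0000 vs cont=0.0000 → 0.0000 [wait]  node(7,6) S=244.2601 payoff=0.0000 vs cont=0.0000 → 0.0000 [wait]  node(7,7) S=298.9878 payoff=0.0000 vs cont=0.0000 → 0.0000 [wait]  ⇒ S*(7)=88.8890
t_6: node(6,0) S=80.3429 payoff=24.0971 vs cont=23.0545 → 24.0971 [stop]  node(6,1) S=98.3441 payoff=6.0959 vs cont=9.1094 → 9.1094 [wait]  node(6,2) S=120.3786 payoff=0.0000 vs cont=1.6219 → 1.6219 [wait]  node(6,3) S=147.3500 payoff=0.0000 vs cont=0.0000 → 0.0000 [wait]  node(6,4) S=180.3645 payoff=0.0000 vs cont=0.0000 → 0.0000 [wait]  node(6,5) S=220.7761 payoff=0.0000 vs cont=0.0000 → 0.0000 [wait]  node(6,6) S=270.2421 payoff=0.0000 vs cont=0.0000 → 0.0000 [wait]  ⇒ S*(6)=80.3429
t_5: node(5,0) S=88.8890 payoff=15.5510 vs cont=16.0733 → 16.0733 [wait]  node(5,1) S=108.8050 payoff=0.0000 vs cont=5.1301 → 5.1301 [wait]  node(5,2) S=133.1833 payoff=0.0000 vs cont=0.7634 → 0.7634 [wait]  node(5,3) S=163.0236 payoff=0.0000 vs cont=0.0000 → 0.0000 [wait]  node(5,4) S=199.5499 payoff=0.0000 vs cont=0.0000 → 0.0000 [wait]  node(5,5) S=244.2601 payoff=0.0000 vs cont=0.0000 → 0.0000 [wait]  ⇒ S*(5)=-
t_4: node(4,0) S=98.3441 payoff=6.0959 vs cont=10.2300 → 10.2300 [wait]  node(4,1) S=120.3786 payoff=0.0000 vs cont=2.8113 → 2.8113 [wait]  node(4,2) S=147.3500 payoff=0.0000 vs cont=0.3594 → 0.3594 [wait]  node(4,3) S=180.3645 payoff=0.0000 vs cont=0.0000 → 0.0000 [wait]  node(4,4) S=220.7761 payoff=0.0000 vs cont=0.0000 → 0.0000 [wait]  ⇒ S*(4)=-
t_3: node(3,0) S=108.8050 payoff=0.0000 vs cont=6.2753 → 6.2753 [wait]  node(3,1) S=133.1833 payoff=0.0000 vs cont=1.5099 → 1.5099 [wait]  node(3,2) S=163.0236 payoff=0.0000 vs cont=0.1692 → 0.1692 [wait]  node(3,3) S=199.5499 payoff=0.0000 vs cont=0.0000 → 0.0000 [wait]  ⇒ S*(3)=-
t_2: node(2,0) S=120.3786 payoff=0.0000 vs cont=3.7379 → 3.7379 [wait]  node(2,1) S=147.3500 payoff=0.0000 vs cont=0.7986 → 0.7986 [wait]  node(2,2) S=180.3645 payoff=0.0000 vs cont=0.0796 → 0.0796 [wait]  ⇒ S*(2)=-
t_1: node(1,0) S=133.1833 payoff=0.0000 vs cont=2.1742 → 2.1742 [wait]  node(1,1) S=163.0236 payoff=0.0000 vs cont=0.4172 → 0.4172 [wait]  ⇒ S*(1)=-
t_0: node(0,0) S=147.3500 payoff=0.0000 vs cont=1.2401 → 1.2401 [wait]  ⇒ S*(0)=-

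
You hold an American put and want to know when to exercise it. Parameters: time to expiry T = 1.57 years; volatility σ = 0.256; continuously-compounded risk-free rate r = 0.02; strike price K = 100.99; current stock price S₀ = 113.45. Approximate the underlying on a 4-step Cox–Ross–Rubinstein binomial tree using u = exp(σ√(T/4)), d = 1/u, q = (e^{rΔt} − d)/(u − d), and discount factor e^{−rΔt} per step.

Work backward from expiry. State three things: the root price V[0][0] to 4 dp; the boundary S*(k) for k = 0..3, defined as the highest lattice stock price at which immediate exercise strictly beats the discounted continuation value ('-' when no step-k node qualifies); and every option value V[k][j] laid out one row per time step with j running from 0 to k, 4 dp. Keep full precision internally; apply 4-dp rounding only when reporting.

price = 7.7350
boundary = - - - 70.1202
tree:
7.7350
12.7735 2.4989
20.3811 4.8854 0.0000
30.8698 9.5508 0.0000 0.0000
41.2604 18.6716 0.0000 0.0000 0.0000

params: Δt=0.39250 u=1.17396 d=0.85182 q=0.48445 e^(-rΔt)=0.99218
t_4 payoffs: 41.2604 18.6716 0.0000 0.0000 0.0000
t_3: node(3,0) S=70.1202 payoff=30.8698 vs cont=30.0801 → 30.8698 [stop]  node(3,1) S=96.6386 payoff=4.3514 vs cont=9.5508 → 9.5508 [wait]  node(3,2) S=133.1859 payoff=0.0000 vs cont=0.0000 → 0.0000 [wait]  node(3,3) S=183.5547 payoff=0.0000 vs cont=0.0000 → 0.0000 [wait]  ⇒ S*(3)=70.1202
t_2: node(2,0) S=82.3184 payoff=18.6716 vs cont=20.3811 → 20.3811 [wait]  node(2,1) S=113.4500 payoff=0.0000 vs cont=4.8854 → 4.8854 [wait]  node(2,2) S=156.3550 payoff=0.0000 vs cont=0.0000 → 0.0000 [wait]  ⇒ S*(2)=-
t_1: node(1,0) S=96.6386 payoff=4.3514 vs cont=12.7735 → 12.7735 [wait]  node(1,1) S=133.1859 payoff=0.0000 vs cont=2.4989 → 2.4989 [wait]  ⇒ S*(1)=-
t_0: node(0,0) S=113.4500 payoff=0.0000 vs cont=7.7350 → 7.7350 [wait]  ⇒ S*(0)=-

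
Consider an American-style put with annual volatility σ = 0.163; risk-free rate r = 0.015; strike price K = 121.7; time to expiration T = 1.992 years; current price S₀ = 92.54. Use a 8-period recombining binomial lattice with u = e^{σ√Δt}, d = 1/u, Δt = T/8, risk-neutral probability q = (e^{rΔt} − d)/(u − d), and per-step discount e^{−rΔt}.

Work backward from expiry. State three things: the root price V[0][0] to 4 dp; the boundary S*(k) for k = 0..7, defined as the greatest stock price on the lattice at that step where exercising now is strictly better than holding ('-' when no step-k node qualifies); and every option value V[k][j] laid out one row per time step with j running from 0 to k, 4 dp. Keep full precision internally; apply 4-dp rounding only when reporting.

params: Δt=0.24900 u=1.08474 d=0.92188 q=0.50265 e^(-rΔt)=0.99627
t_8 payoffs: 73.4234 64.8952 54.8605 43.0532 29.1600 12.8126 0.0000 0.0000 0.0000
t_7: node(7,0) S=52.3673 payoff=69.3327 vs cont=68.8790 → 69.3327 [stop]  node(7,1) S=61.6182 payoff=60.0818 vs cont=59.6281 → 60.0818 [stop]  node(7,2) S=72.5032 payoff=49.1968 vs cont=48.7431 → 49.1968 [stop]  node(7,3) S=85.3111 payoff=36.3889 vs cont=35.9352 → 36.3889 [stop]  node(7,4) S=100.3815 payoff=21.3185 vs cont=20.8648 → 21.3185 [stop]  node(7,5) S=118.1141 payoff=3.5859 vs cont=6.3485 → 6.3485 [wait]  node(7,6) S=138.9793 payoff=0.0000 vs cont=0.0000 → 0.0000 [wait]  node(7,7) S=163.5304 payoff=0.0000 vs cont=0.0000 → 0.0000 [wait]  ⇒ S*(7)=100.3815
t_6: node(6,0) S=56.8048 payoff=64.8952 vs cont=64.4415 → 64.8952 [stop]  node(6,1) S=66.8395 payoff=54.8605 vs cont=54.4068 → 54.8605 [stop]  node(6,2) S=78.6468 payoff=43.0532 vs cont=42.5995 → 43.0532 [stop]  node(6,3) S=92.5400 payoff=29.1600 vs cont=28.7063 → 29.1600 [stop]  node(6,4) S=108.8874 payoff=12.8126 vs cont=13.7423 → 13.7423 [wait]  node(6,5) S=128.1227 payoff=0.0000 vs cont=3.1456 → 3.1456 [wait]  node(6,6) S=150.7559 payoff=0.0000 vs cont=0.0000 → 0.0000 [wait]  ⇒ S*(6)=92.5400
t_5: node(5,0) S=61.6182 payoff=60.0818 vs cont=59.6281 → 60.0818 [stop]  node(5,1) S=72.5032 payoff=49.1968 vs cont=48.7431 → 49.1968 [stop]  node(5,2) S=85.3111 payoff=36.3889 vs cont=35.9352 → 36.3889 [stop]  node(5,3) S=100.3815 payoff=21.3185 vs cont=21.3304 → 21.3304 [wait]  node(5,4) S=118.1141 payoff=3.5859 vs cont=8.3845 → 8.3845 [wait]  node(5,5) S=138.9793 payoff=0.0000 vs cont=1.5586 → 1.5586 [wait]  ⇒ S*(5)=85.3111
t_4: node(4,0) S=66.8395 payoff=54.8605 vs cont=54.4068 → 54.8605 [stop]  node(4,1) S=78.6468 payoff=43.0532 vs cont=42.5995 → 43.0532 [stop]  node(4,2) S=92.5400 payoff=29.1600 vs cont=28.7123 → 29.1600 [stop]  node(4,3) S=108.8874 payoff=12.8126 vs cont=14.7678 → 14.7678 [wait]  node(4,4) S=128.1227 payoff=0.0000 vs cont=4.9350 → 4.9350 [wait]  ⇒ S*(4)=92.5400
t_3: node(3,0) S=72.5032 payoff=49.1968 vs cont=48.7431 → 49.1968 [stop]  node(3,1) S=85.3111 payoff=36.3889 vs cont=35.9352 → 36.3889 [stop]  node(3,2) S=100.3815 payoff=21.3185 vs cont=21.8440 → 21.8440 [wait]  node(3,3) S=118.1141 payoff=3.5859 vs cont=9.7887 → 9.7887 [wait]  ⇒ S*(3)=85.3111
t_2: node(2,0) S=78.6468 payoff=43.0532 vs cont=42.5995 → 43.0532 [stop]  node(2,1) S=92.5400 payoff=29.1600 vs cont=28.9694 → 29.1600 [stop]  node(2,2) S=108.8874 payoff=12.8126 vs cont=15.7255 → 15.7255 [wait]  ⇒ S*(2)=92.5400
t_1: node(1,0) S=85.3111 payoff=36.3889 vs cont=35.9352 → 36.3889 [stop]  node(1,1) S=100.3815 payoff=21.3185 vs cont=22.3235 → 22.3235 [wait]  ⇒ S*(1)=85.3111
t_0: node(0,0) S=92.5400 payoff=29.1600 vs cont=29.2096 → 29.2096 [wait]  ⇒ S*(0)=-

price = 29.2096
boundary = - 85.3111 92.5400 85.3111 92.5400 85.3111 92.5400 100.3815
tree:
29.2096
36.3889 22.3235
43.0532 29.1600 15.7255
49.1968 36.3889 21.8440 9.7887
54.8605 43.0532 29.1600 14.7678 4.9350
60.0818 49.1968 36.3889 21.3304 8.3845 1.5586
64.8952 54.8605 43.0532 29.1600 13.7423 3.1456 0.0000
69.3327 60.0818 49.1968 36.3889 21.3185 6.3485 0.0000 0.0000
73.4234 64.8952 54.8605 43.0532 29.1600 12.8126 0.0000 0.0000 0.0000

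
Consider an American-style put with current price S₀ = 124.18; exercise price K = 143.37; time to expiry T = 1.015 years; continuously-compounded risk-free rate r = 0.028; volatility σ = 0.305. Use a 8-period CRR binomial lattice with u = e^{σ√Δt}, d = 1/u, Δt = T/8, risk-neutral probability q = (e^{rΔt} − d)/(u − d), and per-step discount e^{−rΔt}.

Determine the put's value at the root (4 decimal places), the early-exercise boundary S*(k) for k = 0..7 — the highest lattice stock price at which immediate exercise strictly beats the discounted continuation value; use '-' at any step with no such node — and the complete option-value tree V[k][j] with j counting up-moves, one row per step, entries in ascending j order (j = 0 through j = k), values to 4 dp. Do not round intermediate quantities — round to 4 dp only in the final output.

price = 25.8494
boundary = - - - 89.6411 99.9283 89.6411 99.9283 111.3961
tree:
25.8494
34.1075 17.4152
43.5607 24.4854 10.1598
53.7289 33.2611 15.5010 4.6569
62.9571 43.4417 22.8734 7.9162 1.2878
71.2354 53.7289 32.3650 13.1298 2.5303 0.0000
78.6613 62.9571 43.4417 21.0352 4.9713 0.0000 0.0000
85.3229 71.2354 53.7289 31.9739 9.7672 0.0000 0.0000 0.0000
91.2986 78.6613 62.9571 43.4417 19.1900 0.0000 0.0000 0.0000 0.0000

Δt=0.12687  u=1.11476  d=0.89705  q=0.48921  discount=0.99645
step 8 (expiry): payoffs max(K−S,0) = 91.2986 78.6613 62.9571 43.4417 19.1900 0.0000 0.0000 0.0000 0.0000
step 7: (k=7,j=0): S=58.0471, (K−S)⁺=85.3229, hold=84.8144 ⇒ V=85.3229 exercise | (k=7,j=1): S=72.1346, (K−S)⁺=71.2354, hold=70.7269 ⇒ V=71.2354 exercise | (k=7,j=2): S=89.6411, (K−S)⁺=53.7289, hold=53.2205 ⇒ V=53.7289 exercise | (k=7,j=3): S=111.3961, (K−S)⁺=31.9739, hold=31.4655 ⇒ V=31.9739 exercise | (k=7,j=4): S=138.4310, (K−S)⁺=4.9390, hold=9.7672 ⇒ V=9.7672 continue | (k=7,j=5): S=172.0269, (K−S)⁺=0.0000, hold=0.0000 ⇒ V=0.0000 continue | (k=7,j=6): S=213.7762, (K−S)⁺=0.0000, hold=0.0000 ⇒ V=0.0000 continue | (k=7,j=7): S=265.6577, (K−S)⁺=0.0000, hold=0.0000 ⇒ V=0.0000 continue  boundary S*=111.3961
step 6: (k=6,j=0): S=64.7087, (K−S)⁺=78.6613, hold=78.1529 ⇒ V=78.6613 exercise | (k=6,j=1): S=80.4129, (K−S)⁺=62.9571, hold=62.4487 ⇒ V=62.9571 exercise | (k=6,j=2): S=99.9283, (K−S)⁺=43.4417, hold=42.9333 ⇒ V=43.4417 exercise | (k=6,j=3): S=124.1800, (K−S)⁺=19.1900, hold=21.0352 ⇒ V=21.0352 continue | (k=6,j=4): S=154.3173, (K−S)⁺=0.0000, hold=4.9713 ⇒ V=4.9713 continue | (k=6,j=5): S=191.7688, (K−S)⁺=0.0000, hold=0.0000 ⇒ V=0.0000 continue | (k=6,j=6): S=238.3093, (K−S)⁺=0.0000, hold=0.0000 ⇒ V=0.0000 continue  boundary S*=99.9283
step 5: (k=5,j=0): S=72.1346, (K−S)⁺=71.2354, hold=70.7269 ⇒ V=71.2354 exercise | (k=5,j=1): S=89.6411, (K−S)⁺=53.7289, hold=53.2205 ⇒ V=53.7289 exercise | (k=5,j=2): S=111.3961, (K−S)⁺=31.9739, hold=32.3650 ⇒ V=32.3650 continue | (k=5,j=3): S=138.4310, (K−S)⁺=4.9390, hold=13.1298 ⇒ V=13.1298 continue | (k=5,j=4): S=172.0269, (K−S)⁺=0.0000, hold=2.5303 ⇒ V=2.5303 continue | (k=5,j=5): S=213.7762, (K−S)⁺=0.0000, hold=0.0000 ⇒ V=0.0000 continue  boundary S*=89.6411
step 4: (k=4,j=0): S=80.4129, (K−S)⁺=62.9571, hold=62.4487 ⇒ V=62.9571 exercise | (k=4,j=1): S=99.9283, (K−S)⁺=43.4417, hold=43.1239 ⇒ V=43.4417 exercise | (k=4,j=2): S=124.1800, (K−S)⁺=19.1900, hold=22.8734 ⇒ V=22.8734 continue | (k=4,j=3): S=154.3173, (K−S)⁺=0.0000, hold=7.9162 ⇒ V=7.9162 continue | (k=4,j=4): S=191.7688, (K−S)⁺=0.0000, hold=1.2878 ⇒ V=1.2878 continue  boundary S*=99.9283
step 3: (k=3,j=0): S=89.6411, (K−S)⁺=53.7289, hold=53.2205 ⇒ V=53.7289 exercise | (k=3,j=1): S=111.3961, (K−S)⁺=31.9739, hold=33.2611 ⇒ V=33.2611 continue | (k=3,j=2): S=138.4310, (K−S)⁺=4.9390, hold=15.5010 ⇒ V=15.5010 continue | (k=3,j=3): S=172.0269, (K−S)⁺=0.0000, hold=4.6569 ⇒ V=4.6569 continue  boundary S*=89.6411
step 2: (k=2,j=0): S=99.9283, (K−S)⁺=43.4417, hold=43.5607 ⇒ V=43.5607 continue | (k=2,j=1): S=124.1800, (K−S)⁺=19.1900, hold=24.4854 ⇒ V=24.4854 continue | (k=2,j=2): S=154.3173, (K−S)⁺=0.0000, hold=10.1598 ⇒ V=10.1598 continue  boundary S*=-
step 1: (k=1,j=0): S=111.3961, (K−S)⁺=31.9739, hold=34.1075 ⇒ V=34.1075 continue | (k=1,j=1): S=138.4310, (K−S)⁺=4.9390, hold=17.4152 ⇒ V=17.4152 continue  boundary S*=-
step 0: (k=0,j=0): S=124.1800, (K−S)⁺=19.1900, hold=25.8494 ⇒ V=25.8494 continue  boundary S*=-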